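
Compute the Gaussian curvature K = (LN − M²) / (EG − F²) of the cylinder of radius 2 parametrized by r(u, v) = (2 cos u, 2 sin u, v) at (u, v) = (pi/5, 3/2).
K = 0

Coefficients of the first fundamental form: E = 4, F = 0, G = 1.
Coefficients of the second fundamental form: L = -2, M = 0, N = 0.
Assemble K = (LN − M²)/(EG − F²) = 0. At (u, v) = (pi/5, 3/2): K = 0.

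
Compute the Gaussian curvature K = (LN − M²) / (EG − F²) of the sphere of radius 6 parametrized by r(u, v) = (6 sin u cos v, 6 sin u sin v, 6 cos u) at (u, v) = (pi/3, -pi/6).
K = 1/36

Coefficients of the first fundamental form: E = 36, F = 0, G = 36*sin(u)^2.
Coefficients of the second fundamental form: L = -6*sin(u)/Abs(sin(u)), M = 0, N = -6*sin(u)^3/Abs(sin(u)).
Assemble K = (LN − M²)/(EG − F²) = 1/36. At (u, v) = (pi/3, -pi/6): K = 1/36.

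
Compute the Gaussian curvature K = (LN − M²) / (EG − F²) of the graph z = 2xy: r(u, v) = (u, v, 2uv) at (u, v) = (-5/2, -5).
K = -1/3969

Coefficients of the first fundamental form: E = 4*v^2 + 1, F = 4*u*v, G = 4*u^2 + 1.
Coefficients of the second fundamental form: L = 0, M = 2/sqrt(4*u^2 + 4*v^2 + 1), N = 0.
Assemble K = (LN − M²)/(EG − F²) = -4/(16*u^4 + 32*u^2*v^2 + 8*u^2 + 16*v^4 + 8*v^2 + 1). At (u, v) = (-5/2, -5): K = -1/3969.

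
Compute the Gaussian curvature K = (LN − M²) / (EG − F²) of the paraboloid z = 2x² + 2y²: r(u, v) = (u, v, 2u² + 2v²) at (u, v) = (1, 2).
K = 16/6561

Coefficients of the first fundamental form: E = 16*u^2 + 1, F = 16*u*v, G = 16*v^2 + 1.
Coefficients of the second fundamental form: L = 4/sqrt(16*u^2 + 16*v^2 + 1), M = 0, N = 4/sqrt(16*u^2 + 16*v^2 + 1).
Assemble K = (LN − M²)/(EG − F²) = 16/(256*u^4 + 512*u^2*v^2 + 32*u^2 + 256*v^4 + 32*v^2 + 1). At (u, v) = (1, 2): K = 16/6561.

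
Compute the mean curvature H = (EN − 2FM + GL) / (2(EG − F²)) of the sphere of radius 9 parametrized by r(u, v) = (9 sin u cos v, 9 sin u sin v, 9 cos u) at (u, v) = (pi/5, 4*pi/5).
H = -1/9

With E = 81, F = 0, G = 81*sin(u)^2, L = -9*sin(u)/Abs(sin(u)), M = 0, N = -9*sin(u)^3/Abs(sin(u)), assemble
  H = (EN − 2FM + GL) / (2(EG − F²)) = -sin(u)/(9*Abs(sin(u))).
At (u, v) = (pi/5, 4*pi/5): H = -1/9.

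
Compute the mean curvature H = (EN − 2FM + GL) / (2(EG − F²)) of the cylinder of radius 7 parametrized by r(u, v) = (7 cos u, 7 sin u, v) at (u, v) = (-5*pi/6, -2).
H = -1/14

With E = 49, F = 0, G = 1, L = -7, M = 0, N = 0, assemble
  H = (EN − 2FM + GL) / (2(EG − F²)) = -1/14.
At (u, v) = (-5*pi/6, -2): H = -1/14.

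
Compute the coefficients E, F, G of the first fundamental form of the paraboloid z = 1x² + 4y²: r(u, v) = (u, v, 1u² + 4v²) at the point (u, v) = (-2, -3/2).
E = 17;  F = 48;  G = 145

Partials: r_u = (1, 0, 2*u), r_v = (0, 1, 8*v). As functions of (u, v):
  E = r_u · r_u = 4*u^2 + 1,
  F = r_u · r_v = 16*u*v,
  G = r_v · r_v = 64*v^2 + 1.
Evaluating at (u, v) = (-2, -3/2): E = 17, F = 48, G = 145.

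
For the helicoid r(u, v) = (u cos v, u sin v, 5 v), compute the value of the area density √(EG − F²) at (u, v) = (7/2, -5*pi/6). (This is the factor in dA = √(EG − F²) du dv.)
√(EG − F²)|_{(7/2, -5*pi/6)} = sqrt(149)/2

E = 1, F = 0, G = u^2 + 25, so EG − F² = u^2 + 25. Taking the positive square root: √(EG − F²) = sqrt(u^2 + 25). At (u, v) = (7/2, -5*pi/6): sqrt(149)/2.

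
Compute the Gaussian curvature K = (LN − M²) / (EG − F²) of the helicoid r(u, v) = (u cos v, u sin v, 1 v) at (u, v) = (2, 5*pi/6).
K = -1/25

Coefficients of the first fundamental form: E = 1, F = 0, G = u^2 + 1.
Coefficients of the second fundamental form: L = 0, M = -1/sqrt(u^2 + 1), N = 0.
Assemble K = (LN − M²)/(EG − F²) = -1/(u^2 + 1)^2. At (u, v) = (2, 5*pi/6): K = -1/25.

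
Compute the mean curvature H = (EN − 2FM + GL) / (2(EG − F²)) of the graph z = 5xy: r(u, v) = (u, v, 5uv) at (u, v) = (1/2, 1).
H = -500*sqrt(129)/16641

With E = 25*v^2 + 1, F = 25*u*v, G = 25*u^2 + 1, L = 0, M = 5/sqrt(25*u^2 + 25*v^2 + 1), N = 0, assemble
  H = (EN − 2FM + GL) / (2(EG − F²)) = -125*u*v/(25*u^2 + 25*v^2 + 1)^(3/2).
At (u, v) = (1/2, 1): H = -500*sqrt(129)/16641.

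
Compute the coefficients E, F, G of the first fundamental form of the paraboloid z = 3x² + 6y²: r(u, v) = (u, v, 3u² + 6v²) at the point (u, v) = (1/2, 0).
E = 10;  F = 0;  G = 1

Partials: r_u = (1, 0, 6*u), r_v = (0, 1, 12*v). As functions of (u, v):
  E = r_u · r_u = 36*u^2 + 1,
  F = r_u · r_v = 72*u*v,
  G = r_v · r_v = 144*v^2 + 1.
Evaluating at (u, v) = (1/2, 0): E = 10, F = 0, G = 1.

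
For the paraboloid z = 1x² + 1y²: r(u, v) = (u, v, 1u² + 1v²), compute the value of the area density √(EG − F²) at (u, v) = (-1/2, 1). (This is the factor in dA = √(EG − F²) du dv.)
√(EG − F²)|_{(-1/2, 1)} = sqrt(6)

E = 4*u^2 + 1, F = 4*u*v, G = 4*v^2 + 1, so EG − F² = 4*u^2 + 4*v^2 + 1. Taking the positive square root: √(EG − F²) = sqrt(4*u^2 + 4*v^2 + 1). At (u, v) = (-1/2, 1): sqrt(6).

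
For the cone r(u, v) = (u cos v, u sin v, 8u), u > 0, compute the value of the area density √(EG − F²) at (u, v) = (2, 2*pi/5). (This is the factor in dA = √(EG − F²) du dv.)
√(EG − F²)|_{(2, 2*pi/5)} = 2*sqrt(65)

E = 65, F = 0, G = u^2, so EG − F² = 65*u^2. Taking the positive square root: √(EG − F²) = sqrt(65)*Abs(u). At (u, v) = (2, 2*pi/5): 2*sqrt(65).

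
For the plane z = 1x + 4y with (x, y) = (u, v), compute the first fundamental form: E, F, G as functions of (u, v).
E = 2;  F = 4;  G = 17

Compute partials: r_u = (1, 0, 1), r_v = (0, 1, 4). Then
  E = r_u · r_u = 2,
  F = r_u · r_v = 4,
  G = r_v · r_v = 17.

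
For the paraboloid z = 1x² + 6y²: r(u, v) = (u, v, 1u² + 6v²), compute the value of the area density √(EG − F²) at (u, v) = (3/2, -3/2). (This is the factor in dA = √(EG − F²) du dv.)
√(EG − F²)|_{(3/2, -3/2)} = sqrt(334)

E = 4*u^2 + 1, F = 24*u*v, G = 144*v^2 + 1, so EG − F² = 4*u^2 + 144*v^2 + 1. Taking the positive square root: √(EG − F²) = sqrt(4*u^2 + 144*v^2 + 1). At (u, v) = (3/2, -3/2): sqrt(334).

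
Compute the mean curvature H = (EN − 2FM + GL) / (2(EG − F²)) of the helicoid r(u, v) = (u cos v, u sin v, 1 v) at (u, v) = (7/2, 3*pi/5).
H = 0

With E = 1, F = 0, G = u^2 + 1, L = 0, M = -1/sqrt(u^2 + 1), N = 0, assemble
  H = (EN − 2FM + GL) / (2(EG − F²)) = 0.
At (u, v) = (7/2, 3*pi/5): H = 0.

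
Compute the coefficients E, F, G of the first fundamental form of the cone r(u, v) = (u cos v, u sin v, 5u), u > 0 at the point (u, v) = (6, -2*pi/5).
E = 26;  F = 0;  G = 36

Partials: r_u = (cos(v), sin(v), 5), r_v = (-u*sin(v), u*cos(v), 0). As functions of (u, v):
  E = r_u · r_u = 26,
  F = r_u · r_v = 0,
  G = r_v · r_v = u^2.
Evaluating at (u, v) = (6, -2*pi/5): E = 26, F = 0, G = 36.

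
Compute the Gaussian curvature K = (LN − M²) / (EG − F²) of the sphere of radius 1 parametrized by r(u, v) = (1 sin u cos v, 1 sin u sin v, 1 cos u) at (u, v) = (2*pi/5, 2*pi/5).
K = 1

Coefficients of the first fundamental form: E = 1, F = 0, G = sin(u)^2.
Coefficients of the second fundamental form: L = -sin(u)/Abs(sin(u)), M = 0, N = -sin(u)^3/Abs(sin(u)).
Assemble K = (LN − M²)/(EG − F²) = 1. At (u, v) = (2*pi/5, 2*pi/5): K = 1.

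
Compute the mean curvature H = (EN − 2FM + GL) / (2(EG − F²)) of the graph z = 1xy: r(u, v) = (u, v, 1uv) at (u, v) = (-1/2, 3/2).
H = 3*sqrt(14)/98

With E = v^2 + 1, F = u*v, G = u^2 + 1, L = 0, M = 1/sqrt(u^2 + v^2 + 1), N = 0, assemble
  H = (EN − 2FM + GL) / (2(EG − F²)) = -u*v/(u^2 + v^2 + 1)^(3/2).
At (u, v) = (-1/2, 3/2): H = 3*sqrt(14)/98.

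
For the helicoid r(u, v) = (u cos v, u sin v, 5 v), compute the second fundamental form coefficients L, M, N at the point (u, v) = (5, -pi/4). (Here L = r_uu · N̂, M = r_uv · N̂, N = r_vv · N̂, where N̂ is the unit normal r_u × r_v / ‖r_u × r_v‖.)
L = 0;  M = -sqrt(2)/2;  N = 0

Compute the unit normal N̂(u, v) = (5*sin(v)/sqrt(u^2 + 25), -5*cos(v)/sqrt(u^2 + 25), u/sqrt(u^2 + 25)), and the second partials r_uu, r_uv, r_vv. Take dot products:
  L(u, v) = r_uu · N̂ = 0,
  M(u, v) = r_uv · N̂ = -5/sqrt(u^2 + 25),
  N(u, v) = r_vv · N̂ = 0.
Evaluating at (u, v) = (5, -pi/4):
  L = 0, M = -sqrt(2)/2, N = 0.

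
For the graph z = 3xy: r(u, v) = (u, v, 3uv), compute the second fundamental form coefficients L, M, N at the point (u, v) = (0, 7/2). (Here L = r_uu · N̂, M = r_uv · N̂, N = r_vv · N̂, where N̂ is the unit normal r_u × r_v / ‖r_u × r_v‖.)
L = 0;  M = 6*sqrt(445)/445;  N = 0

Compute the unit normal N̂(u, v) = (-3*v/sqrt(9*u^2 + 9*v^2 + 1), -3*u/sqrt(9*u^2 + 9*v^2 + 1), 1/sqrt(9*u^2 + 9*v^2 + 1)), and the second partials r_uu, r_uv, r_vv. Take dot products:
  L(u, v) = r_uu · N̂ = 0,
  M(u, v) = r_uv · N̂ = 3/sqrt(9*u^2 + 9*v^2 + 1),
  N(u, v) = r_vv · N̂ = 0.
Evaluating at (u, v) = (0, 7/2):
  L = 0, M = 6*sqrt(445)/445, N = 0.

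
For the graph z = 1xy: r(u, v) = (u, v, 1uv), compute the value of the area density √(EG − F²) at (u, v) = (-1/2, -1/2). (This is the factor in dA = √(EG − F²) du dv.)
√(EG − F²)|_{(-1/2, -1/2)} = sqrt(6)/2

E = v^2 + 1, F = u*v, G = u^2 + 1, so EG − F² = u^2 + v^2 + 1. Taking the positive square root: √(EG − F²) = sqrt(u^2 + v^2 + 1). At (u, v) = (-1/2, -1/2): sqrt(6)/2.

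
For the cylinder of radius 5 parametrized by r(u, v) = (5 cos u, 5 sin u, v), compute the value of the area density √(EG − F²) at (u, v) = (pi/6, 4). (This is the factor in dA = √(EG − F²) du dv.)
√(EG − F²)|_{(pi/6, 4)} = 5

E = 25, F = 0, G = 1, so EG − F² = 25. Taking the positive square root: √(EG − F²) = 5. At (u, v) = (pi/6, 4): 5.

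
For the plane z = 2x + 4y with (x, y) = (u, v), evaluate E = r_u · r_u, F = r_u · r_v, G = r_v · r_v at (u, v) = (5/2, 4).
E = 5;  F = 8;  G = 17

Partials: r_u = (1, 0, 2), r_v = (0, 1, 4). As functions of (u, v):
  E = r_u · r_u = 5,
  F = r_u · r_v = 8,
  G = r_v · r_v = 17.
Evaluating at (u, v) = (5/2, 4): E = 5, F = 8, G = 17.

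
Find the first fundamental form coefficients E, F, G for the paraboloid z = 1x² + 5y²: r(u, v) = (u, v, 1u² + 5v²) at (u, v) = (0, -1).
E = 1;  F = 0;  G = 101

Partials: r_u = (1, 0, 2*u), r_v = (0, 1, 10*v). As functions of (u, v):
  E = r_u · r_u = 4*u^2 + 1,
  F = r_u · r_v = 20*u*v,
  G = r_v · r_v = 100*v^2 + 1.
Evaluating at (u, v) = (0, -1): E = 1, F = 0, G = 101.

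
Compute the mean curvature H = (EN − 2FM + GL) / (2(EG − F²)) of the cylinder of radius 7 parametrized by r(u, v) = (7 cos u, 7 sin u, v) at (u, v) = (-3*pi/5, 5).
H = -1/14

With E = 49, F = 0, G = 1, L = -7, M = 0, N = 0, assemble
  H = (EN − 2FM + GL) / (2(EG − F²)) = -1/14.
At (u, v) = (-3*pi/5, 5): H = -1/14.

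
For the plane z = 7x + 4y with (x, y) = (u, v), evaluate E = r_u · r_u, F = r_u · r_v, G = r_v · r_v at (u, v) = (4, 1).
E = 50;  F = 28;  G = 17

Partials: r_u = (1, 0, 7), r_v = (0, 1, 4). As functions of (u, v):
  E = r_u · r_u = 50,
  F = r_u · r_v = 28,
  G = r_v · r_v = 17.
Evaluating at (u, v) = (4, 1): E = 50, F = 28, G = 17.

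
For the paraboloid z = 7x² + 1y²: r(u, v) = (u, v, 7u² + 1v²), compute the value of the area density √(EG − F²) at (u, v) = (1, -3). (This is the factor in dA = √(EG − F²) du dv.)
√(EG − F²)|_{(1, -3)} = sqrt(233)

E = 196*u^2 + 1, F = 28*u*v, G = 4*v^2 + 1, so EG − F² = 196*u^2 + 4*v^2 + 1. Taking the positive square root: √(EG − F²) = sqrt(196*u^2 + 4*v^2 + 1). At (u, v) = (1, -3): sqrt(233).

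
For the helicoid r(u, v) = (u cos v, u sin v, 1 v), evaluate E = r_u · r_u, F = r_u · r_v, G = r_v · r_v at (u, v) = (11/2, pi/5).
E = 1;  F = 0;  G = 125/4

Partials: r_u = (cos(v), sin(v), 0), r_v = (-u*sin(v), u*cos(v), 1). As functions of (u, v):
  E = r_u · r_u = 1,
  F = r_u · r_v = 0,
  G = r_v · r_v = u^2 + 1.
Evaluating at (u, v) = (11/2, pi/5): E = 1, F = 0, G = 125/4.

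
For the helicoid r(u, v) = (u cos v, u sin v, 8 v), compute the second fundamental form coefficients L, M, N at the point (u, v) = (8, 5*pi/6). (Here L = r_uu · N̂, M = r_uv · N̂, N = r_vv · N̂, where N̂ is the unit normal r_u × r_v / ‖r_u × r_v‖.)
L = 0;  M = -sqrt(2)/2;  N = 0

Compute the unit normal N̂(u, v) = (8*sin(v)/sqrt(u^2 + 64), -8*cos(v)/sqrt(u^2 + 64), u/sqrt(u^2 + 64)), and the second partials r_uu, r_uv, r_vv. Take dot products:
  L(u, v) = r_uu · N̂ = 0,
  M(u, v) = r_uv · N̂ = -8/sqrt(u^2 + 64),
  N(u, v) = r_vv · N̂ = 0.
Evaluating at (u, v) = (8, 5*pi/6):
  L = 0, M = -sqrt(2)/2, N = 0.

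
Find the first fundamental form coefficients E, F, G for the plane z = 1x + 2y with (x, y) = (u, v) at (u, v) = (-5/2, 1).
E = 2;  F = 2;  G = 5

Partials: r_u = (1, 0, 1), r_v = (0, 1, 2). As functions of (u, v):
  E = r_u · r_u = 2,
  F = r_u · r_v = 2,
  G = r_v · r_v = 5.
Evaluating at (u, v) = (-5/2, 1): E = 2, F = 2, G = 5.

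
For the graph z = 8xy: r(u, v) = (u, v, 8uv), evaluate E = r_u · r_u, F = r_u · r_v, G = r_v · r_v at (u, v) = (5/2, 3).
E = 577;  F = 480;  G = 401

Partials: r_u = (1, 0, 8*v), r_v = (0, 1, 8*u). As functions of (u, v):
  E = r_u · r_u = 64*v^2 + 1,
  F = r_u · r_v = 64*u*v,
  G = r_v · r_v = 64*u^2 + 1.
Evaluating at (u, v) = (5/2, 3): E = 577, F = 480, G = 401.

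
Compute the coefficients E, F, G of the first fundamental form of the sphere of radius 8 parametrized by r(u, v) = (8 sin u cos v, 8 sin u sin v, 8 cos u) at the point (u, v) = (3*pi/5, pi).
E = 64;  F = 0;  G = 8*sqrt(5) + 40

Partials: r_u = (8*cos(u)*cos(v), 8*sin(v)*cos(u), -8*sin(u)), r_v = (-8*sin(u)*sin(v), 8*sin(u)*cos(v), 0). As functions of (u, v):
  E = r_u · r_u = 64,
  F = r_u · r_v = 0,
  G = r_v · r_v = 64*sin(u)^2.
Evaluating at (u, v) = (3*pi/5, pi): E = 64, F = 0, G = 8*sqrt(5) + 40.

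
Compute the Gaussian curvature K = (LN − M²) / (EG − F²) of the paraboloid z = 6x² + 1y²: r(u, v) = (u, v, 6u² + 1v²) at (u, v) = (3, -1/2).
K = 6/421201

Coefficients of the first fundamental form: E = 144*u^2 + 1, F = 24*u*v, G = 4*v^2 + 1.
Coefficients of the second fundamental form: L = 12/sqrt(144*u^2 + 4*v^2 + 1), M = 0, N = 2/sqrt(144*u^2 + 4*v^2 + 1).
Assemble K = (LN − M²)/(EG − F²) = 24/(20736*u^4 + 1152*u^2*v^2 + 288*u^2 + 16*v^4 + 8*v^2 + 1). At (u, v) = (3, -1/2): K = 6/421201.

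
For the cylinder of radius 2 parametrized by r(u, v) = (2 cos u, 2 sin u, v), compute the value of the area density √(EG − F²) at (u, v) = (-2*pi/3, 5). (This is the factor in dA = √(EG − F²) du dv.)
√(EG − F²)|_{(-2*pi/3, 5)} = 2

E = 4, F = 0, G = 1, so EG − F² = 4. Taking the positive square root: √(EG − F²) = 2. At (u, v) = (-2*pi/3, 5): 2.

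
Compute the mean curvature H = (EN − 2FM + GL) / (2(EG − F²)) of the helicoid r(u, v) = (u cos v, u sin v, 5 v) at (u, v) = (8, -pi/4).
H = 0

With E = 1, F = 0, G = u^2 + 25, L = 0, M = -5/sqrt(u^2 + 25), N = 0, assemble
  H = (EN − 2FM + GL) / (2(EG − F²)) = 0.
At (u, v) = (8, -pi/4): H = 0.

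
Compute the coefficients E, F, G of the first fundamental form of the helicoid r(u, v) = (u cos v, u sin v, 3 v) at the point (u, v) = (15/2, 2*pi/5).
E = 1;  F = 0;  G = 261/4

Partials: r_u = (cos(v), sin(v), 0), r_v = (-u*sin(v), u*cos(v), 3). As functions of (u, v):
  E = r_u · r_u = 1,
  F = r_u · r_v = 0,
  G = r_v · r_v = u^2 + 9.
Evaluating at (u, v) = (15/2, 2*pi/5): E = 1, F = 0, G = 261/4.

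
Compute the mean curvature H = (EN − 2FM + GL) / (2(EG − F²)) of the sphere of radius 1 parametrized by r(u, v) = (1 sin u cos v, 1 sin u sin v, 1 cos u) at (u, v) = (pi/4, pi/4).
H = -1

With E = 1, F = 0, G = sin(u)^2, L = -sin(u)/Abs(sin(u)), M = 0, N = -sin(u)^3/Abs(sin(u)), assemble
  H = (EN − 2FM + GL) / (2(EG − F²)) = -sin(u)/Abs(sin(u)).
At (u, v) = (pi/4, pi/4): H = -1.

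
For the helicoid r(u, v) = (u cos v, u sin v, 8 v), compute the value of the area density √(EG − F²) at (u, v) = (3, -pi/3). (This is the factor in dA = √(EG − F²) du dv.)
√(EG − F²)|_{(3, -pi/3)} = sqrt(73)

E = 1, F = 0, G = u^2 + 64, so EG − F² = u^2 + 64. Taking the positive square root: √(EG − F²) = sqrt(u^2 + 64). At (u, v) = (3, -pi/3): sqrt(73).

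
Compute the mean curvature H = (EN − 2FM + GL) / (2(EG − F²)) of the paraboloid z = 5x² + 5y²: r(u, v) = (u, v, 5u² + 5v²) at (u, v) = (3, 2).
H = 6510*sqrt(1301)/1692601

With E = 100*u^2 + 1, F = 100*u*v, G = 100*v^2 + 1, L = 10/sqrt(100*u^2 + 100*v^2 + 1), M = 0, N = 10/sqrt(100*u^2 + 100*v^2 + 1), assemble
  H = (EN − 2FM + GL) / (2(EG − F²)) = 10*(50*u^2 + 50*v^2 + 1)/(100*u^2 + 100*v^2 + 1)^(3/2).
At (u, v) = (3, 2): H = 6510*sqrt(1301)/1692601.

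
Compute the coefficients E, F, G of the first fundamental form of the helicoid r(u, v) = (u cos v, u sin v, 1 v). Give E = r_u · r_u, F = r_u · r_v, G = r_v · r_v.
E = 1;  F = 0;  G = u^2 + 1

Compute partials: r_u = (cos(v), sin(v), 0), r_v = (-u*sin(v), u*cos(v), 1). Then
  E = r_u · r_u = 1,
  F = r_u · r_v = 0,
  G = r_v · r_v = u^2 + 1.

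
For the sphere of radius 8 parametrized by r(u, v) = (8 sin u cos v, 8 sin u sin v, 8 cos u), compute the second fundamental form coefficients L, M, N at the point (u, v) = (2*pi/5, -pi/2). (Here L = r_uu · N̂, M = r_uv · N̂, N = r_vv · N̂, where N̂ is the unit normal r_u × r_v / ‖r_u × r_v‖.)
L = -8;  M = 0;  N = -5 - sqrt(5)

Compute the unit normal N̂(u, v) = (sin(u)^2*cos(v)/Abs(sin(u)), sin(u)^2*sin(v)/Abs(sin(u)), sin(2*u)/(2*Abs(sin(u)))), and the second partials r_uu, r_uv, r_vv. Take dot products:
  L(u, v) = r_uu · N̂ = -8*sin(u)/Abs(sin(u)),
  M(u, v) = r_uv · N̂ = 0,
  N(u, v) = r_vv · N̂ = -8*sin(u)^3/Abs(sin(u)).
Evaluating at (u, v) = (2*pi/5, -pi/2):
  L = -8, M = 0, N = -5 - sqrt(5).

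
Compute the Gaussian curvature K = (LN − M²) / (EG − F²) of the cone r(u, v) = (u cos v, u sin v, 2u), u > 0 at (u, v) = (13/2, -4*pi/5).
K = 0

Coefficients of the first fundamental form: E = 5, F = 0, G = u^2.
Coefficients of the second fundamental form: L = 0, M = 0, N = 2*sqrt(5)*u^2/(5*Abs(u)).
Assemble K = (LN − M²)/(EG − F²) = 0. At (u, v) = (13/2, -4*pi/5): K = 0.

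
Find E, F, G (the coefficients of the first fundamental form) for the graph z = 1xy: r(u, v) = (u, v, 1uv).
E = v^2 + 1;  F = u*v;  G = u^2 + 1

Compute partials: r_u = (1, 0, v), r_v = (0, 1, u). Then
  E = r_u · r_u = v^2 + 1,
  F = r_u · r_v = u*v,
  G = r_v · r_v = u^2 + 1.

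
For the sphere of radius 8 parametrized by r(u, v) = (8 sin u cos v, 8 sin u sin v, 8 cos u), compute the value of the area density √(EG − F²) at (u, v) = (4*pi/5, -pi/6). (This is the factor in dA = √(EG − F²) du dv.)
√(EG − F²)|_{(4*pi/5, -pi/6)} = 16*sqrt(10 - 2*sqrt(5))

E = 64, F = 0, G = 64*sin(u)^2, so EG − F² = 4096*sin(u)^2. Taking the positive square root: √(EG − F²) = 64*Abs(sin(u)). At (u, v) = (4*pi/5, -pi/6): 16*sqrt(10 - 2*sqrt(5)).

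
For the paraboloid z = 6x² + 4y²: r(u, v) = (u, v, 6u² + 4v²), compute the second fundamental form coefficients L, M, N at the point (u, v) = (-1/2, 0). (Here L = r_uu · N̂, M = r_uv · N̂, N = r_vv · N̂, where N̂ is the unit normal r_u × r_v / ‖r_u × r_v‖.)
L = 12*sqrt(37)/37;  M = 0;  N = 8*sqrt(37)/37

Compute the unit normal N̂(u, v) = (-12*u/sqrt(144*u^2 + 64*v^2 + 1), -8*v/sqrt(144*u^2 + 64*v^2 + 1), 1/sqrt(144*u^2 + 64*v^2 + 1)), and the second partials r_uu, r_uv, r_vv. Take dot products:
  L(u, v) = r_uu · N̂ = 12/sqrt(144*u^2 + 64*v^2 + 1),
  M(u, v) = r_uv · N̂ = 0,
  N(u, v) = r_vv · N̂ = 8/sqrt(144*u^2 + 64*v^2 + 1).
Evaluating at (u, v) = (-1/2, 0):
  L = 12*sqrt(37)/37, M = 0, N = 8*sqrt(37)/37.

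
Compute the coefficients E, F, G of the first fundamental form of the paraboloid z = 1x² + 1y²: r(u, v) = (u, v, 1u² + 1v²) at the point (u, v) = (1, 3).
E = 5;  F = 12;  G = 37

Partials: r_u = (1, 0, 2*u), r_v = (0, 1, 2*v). As functions of (u, v):
  E = r_u · r_u = 4*u^2 + 1,
  F = r_u · r_v = 4*u*v,
  G = r_v · r_v = 4*v^2 + 1.
Evaluating at (u, v) = (1, 3): E = 5, F = 12, G = 37.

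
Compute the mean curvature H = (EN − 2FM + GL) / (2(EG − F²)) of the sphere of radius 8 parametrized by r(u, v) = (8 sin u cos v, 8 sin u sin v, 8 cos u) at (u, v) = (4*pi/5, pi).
H = -1/8

With E = 64, F = 0, G = 64*sin(u)^2, L = -8*sin(u)/Abs(sin(u)), M = 0, N = -8*sin(u)^3/Abs(sin(u)), assemble
  H = (EN − 2FM + GL) / (2(EG − F²)) = -sin(u)/(8*Abs(sin(u))).
At (u, v) = (4*pi/5, pi): H = -1/8.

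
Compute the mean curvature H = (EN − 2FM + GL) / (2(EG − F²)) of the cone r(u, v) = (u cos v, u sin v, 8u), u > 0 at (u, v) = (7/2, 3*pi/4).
H = 8*sqrt(65)/455

With E = 65, F = 0, G = u^2, L = 0, M = 0, N = 8*sqrt(65)*u^2/(65*Abs(u)), assemble
  H = (EN − 2FM + GL) / (2(EG − F²)) = 4*sqrt(65)/(65*Abs(u)).
At (u, v) = (7/2, 3*pi/4): H = 8*sqrt(65)/455.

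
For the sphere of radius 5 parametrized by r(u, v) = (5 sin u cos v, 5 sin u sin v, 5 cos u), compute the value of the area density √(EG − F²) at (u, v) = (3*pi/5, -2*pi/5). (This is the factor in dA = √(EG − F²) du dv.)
√(EG − F²)|_{(3*pi/5, -2*pi/5)} = 25*sqrt(2*sqrt(5) + 10)/4

E = 25, F = 0, G = 25*sin(u)^2, so EG − F² = 625*sin(u)^2. Taking the positive square root: √(EG − F²) = 25*Abs(sin(u)). At (u, v) = (3*pi/5, -2*pi/5): 25*sqrt(2*sqrt(5) + 10)/4.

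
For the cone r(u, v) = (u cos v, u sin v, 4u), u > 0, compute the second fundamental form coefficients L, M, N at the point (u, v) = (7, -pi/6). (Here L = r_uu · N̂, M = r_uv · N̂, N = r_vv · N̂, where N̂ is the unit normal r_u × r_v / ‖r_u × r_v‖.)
L = 0;  M = 0;  N = 28*sqrt(17)/17

Compute the unit normal N̂(u, v) = (-4*sqrt(17)*u*cos(v)/(17*Abs(u)), -4*sqrt(17)*u*sin(v)/(17*Abs(u)), sqrt(17)*u/(17*Abs(u))), and the second partials r_uu, r_uv, r_vv. Take dot products:
  L(u, v) = r_uu · N̂ = 0,
  M(u, v) = r_uv · N̂ = 0,
  N(u, v) = r_vv · N̂ = 4*sqrt(17)*u^2/(17*Abs(u)).
Evaluating at (u, v) = (7, -pi/6):
  L = 0, M = 0, N = 28*sqrt(17)/17.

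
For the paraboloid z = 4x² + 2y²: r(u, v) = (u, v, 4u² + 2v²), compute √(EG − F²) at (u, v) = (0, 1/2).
√(EG − F²)|_{(0, 1/2)} = sqrt(5)

E = 64*u^2 + 1, F = 32*u*v, G = 16*v^2 + 1; EG − F² = 64*u^2 + 16*v^2 + 1; √(EG − F²) = sqrt(64*u^2 + 16*v^2 + 1). At the given point: sqrt(5).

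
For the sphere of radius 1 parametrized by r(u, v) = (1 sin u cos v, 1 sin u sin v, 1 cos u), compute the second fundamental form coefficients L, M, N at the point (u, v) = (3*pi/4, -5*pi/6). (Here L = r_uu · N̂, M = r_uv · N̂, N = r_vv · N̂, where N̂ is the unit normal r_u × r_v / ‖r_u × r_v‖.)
L = -1;  M = 0;  N = -1/2

Compute the unit normal N̂(u, v) = (sin(u)^2*cos(v)/Abs(sin(u)), sin(u)^2*sin(v)/Abs(sin(u)), sin(2*u)/(2*Abs(sin(u)))), and the second partials r_uu, r_uv, r_vv. Take dot products:
  L(u, v) = r_uu · N̂ = -sin(u)/Abs(sin(u)),
  M(u, v) = r_uv · N̂ = 0,
  N(u, v) = r_vv · N̂ = -sin(u)^3/Abs(sin(u)).
Evaluating at (u, v) = (3*pi/4, -5*pi/6):
  L = -1, M = 0, N = -1/2.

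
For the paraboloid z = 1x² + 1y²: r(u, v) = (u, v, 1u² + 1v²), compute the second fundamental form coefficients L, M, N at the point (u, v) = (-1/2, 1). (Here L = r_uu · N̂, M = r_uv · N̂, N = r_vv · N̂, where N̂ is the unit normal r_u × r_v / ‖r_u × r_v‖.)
L = sqrt(6)/3;  M = 0;  N = sqrt(6)/3

Compute the unit normal N̂(u, v) = (-2*u/sqrt(4*u^2 + 4*v^2 + 1), -2*v/sqrt(4*u^2 + 4*v^2 + 1), 1/sqrt(4*u^2 + 4*v^2 + 1)), and the second partials r_uu, r_uv, r_vv. Take dot products:
  L(u, v) = r_uu · N̂ = 2/sqrt(4*u^2 + 4*v^2 + 1),
  M(u, v) = r_uv · N̂ = 0,
  N(u, v) = r_vv · N̂ = 2/sqrt(4*u^2 + 4*v^2 + 1).
Evaluating at (u, v) = (-1/2, 1):
  L = sqrt(6)/3, M = 0, N = sqrt(6)/3.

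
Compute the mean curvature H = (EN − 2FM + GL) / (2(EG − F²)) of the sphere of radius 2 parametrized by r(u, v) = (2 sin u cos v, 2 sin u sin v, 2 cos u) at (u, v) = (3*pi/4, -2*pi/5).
H = -1/2

With E = 4, F = 0, G = 4*sin(u)^2, L = -2*sin(u)/Abs(sin(u)), M = 0, N = -2*sin(u)^3/Abs(sin(u)), assemble
  H = (EN − 2FM + GL) / (2(EG − F²)) = -sin(u)/(2*Abs(sin(u))).
At (u, v) = (3*pi/4, -2*pi/5): H = -1/2.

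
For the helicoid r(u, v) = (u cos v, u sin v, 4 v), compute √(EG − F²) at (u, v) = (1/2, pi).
√(EG − F²)|_{(1/2, pi)} = sqrt(65)/2

E = 1, F = 0, G = u^2 + 16; EG − F² = u^2 + 16; √(EG − F²) = sqrt(u^2 + 16). At the given point: sqrt(65)/2.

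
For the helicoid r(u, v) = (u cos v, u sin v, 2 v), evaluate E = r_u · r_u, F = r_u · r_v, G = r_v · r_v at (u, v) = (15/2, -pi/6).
E = 1;  F = 0;  G = 241/4

Partials: r_u = (cos(v), sin(v), 0), r_v = (-u*sin(v), u*cos(v), 2). As functions of (u, v):
  E = r_u · r_u = 1,
  F = r_u · r_v = 0,
  G = r_v · r_v = u^2 + 4.
Evaluating at (u, v) = (15/2, -pi/6): E = 1, F = 0, G = 241/4.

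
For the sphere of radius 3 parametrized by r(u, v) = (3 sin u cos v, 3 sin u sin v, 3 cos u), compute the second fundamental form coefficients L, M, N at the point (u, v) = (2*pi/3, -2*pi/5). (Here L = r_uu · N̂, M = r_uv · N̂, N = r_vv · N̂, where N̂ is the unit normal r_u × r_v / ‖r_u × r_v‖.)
L = -3;  M = 0;  N = -9/4

Compute the unit normal N̂(u, v) = (sin(u)^2*cos(v)/Abs(sin(u)), sin(u)^2*sin(v)/Abs(sin(u)), sin(2*u)/(2*Abs(sin(u)))), and the second partials r_uu, r_uv, r_vv. Take dot products:
  L(u, v) = r_uu · N̂ = -3*sin(u)/Abs(sin(u)),
  M(u, v) = r_uv · N̂ = 0,
  N(u, v) = r_vv · N̂ = -3*sin(u)^3/Abs(sin(u)).
Evaluating at (u, v) = (2*pi/3, -2*pi/5):
  L = -3, M = 0, N = -9/4.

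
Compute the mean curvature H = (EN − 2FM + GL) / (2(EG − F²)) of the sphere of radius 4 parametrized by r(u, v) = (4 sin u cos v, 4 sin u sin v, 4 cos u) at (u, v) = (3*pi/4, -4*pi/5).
H = -1/4

With E = 16, F = 0, G = 16*sin(u)^2, L = -4*sin(u)/Abs(sin(u)), M = 0, N = -4*sin(u)^3/Abs(sin(u)), assemble
  H = (EN − 2FM + GL) / (2(EG − F²)) = -sin(u)/(4*Abs(sin(u))).
At (u, v) = (3*pi/4, -4*pi/5): H = -1/4.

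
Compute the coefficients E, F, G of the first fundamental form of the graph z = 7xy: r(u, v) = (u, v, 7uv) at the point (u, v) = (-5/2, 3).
E = 442;  F = -735/2;  G = 1229/4

Partials: r_u = (1, 0, 7*v), r_v = (0, 1, 7*u). As functions of (u, v):
  E = r_u · r_u = 49*v^2 + 1,
  F = r_u · r_v = 49*u*v,
  G = r_v · r_v = 49*u^2 + 1.
Evaluating at (u, v) = (-5/2, 3): E = 442, F = -735/2, G = 1229/4.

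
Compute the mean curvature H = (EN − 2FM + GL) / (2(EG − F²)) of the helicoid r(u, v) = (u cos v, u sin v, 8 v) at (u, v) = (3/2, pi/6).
H = 0

With E = 1, F = 0, G = u^2 + 64, L = 0, M = -8/sqrt(u^2 + 64), N = 0, assemble
  H = (EN − 2FM + GL) / (2(EG − F²)) = 0.
At (u, v) = (3/2, pi/6): H = 0.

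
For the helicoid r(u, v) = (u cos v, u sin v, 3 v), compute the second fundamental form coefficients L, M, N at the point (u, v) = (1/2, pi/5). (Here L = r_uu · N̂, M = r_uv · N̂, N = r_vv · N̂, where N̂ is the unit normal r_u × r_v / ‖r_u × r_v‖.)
L = 0;  M = -6*sqrt(37)/37;  N = 0

Compute the unit normal N̂(u, v) = (3*sin(v)/sqrt(u^2 + 9), -3*cos(v)/sqrt(u^2 + 9), u/sqrt(u^2 + 9)), and the second partials r_uu, r_uv, r_vv. Take dot products:
  L(u, v) = r_uu · N̂ = 0,
  M(u, v) = r_uv · N̂ = -3/sqrt(u^2 + 9),
  N(u, v) = r_vv · N̂ = 0.
Evaluating at (u, v) = (1/2, pi/5):
  L = 0, M = -6*sqrt(37)/37, N = 0.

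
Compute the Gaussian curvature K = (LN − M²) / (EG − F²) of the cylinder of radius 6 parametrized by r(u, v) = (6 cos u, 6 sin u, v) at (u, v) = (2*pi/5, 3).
K = 0

Coefficients of the first fundamental form: E = 36, F = 0, G = 1.
Coefficients of the second fundamental form: L = -6, M = 0, N = 0.
Assemble K = (LN − M²)/(EG − F²) = 0. At (u, v) = (2*pi/5, 3): K = 0.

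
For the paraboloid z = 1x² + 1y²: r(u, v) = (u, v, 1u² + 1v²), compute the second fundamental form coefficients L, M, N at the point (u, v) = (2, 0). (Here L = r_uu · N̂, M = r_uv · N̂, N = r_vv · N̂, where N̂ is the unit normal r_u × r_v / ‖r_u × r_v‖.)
L = 2*sqrt(17)/17;  M = 0;  N = 2*sqrt(17)/17

Compute the unit normal N̂(u, v) = (-2*u/sqrt(4*u^2 + 4*v^2 + 1), -2*v/sqrt(4*u^2 + 4*v^2 + 1), 1/sqrt(4*u^2 + 4*v^2 + 1)), and the second partials r_uu, r_uv, r_vv. Take dot products:
  L(u, v) = r_uu · N̂ = 2/sqrt(4*u^2 + 4*v^2 + 1),
  M(u, v) = r_uv · N̂ = 0,
  N(u, v) = r_vv · N̂ = 2/sqrt(4*u^2 + 4*v^2 + 1).
Evaluating at (u, v) = (2, 0):
  L = 2*sqrt(17)/17, M = 0, N = 2*sqrt(17)/17.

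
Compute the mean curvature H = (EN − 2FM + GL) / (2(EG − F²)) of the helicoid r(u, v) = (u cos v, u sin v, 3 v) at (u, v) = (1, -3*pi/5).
H = 0

With E = 1, F = 0, G = u^2 + 9, L = 0, M = -3/sqrt(u^2 + 9), N = 0, assemble
  H = (EN − 2FM + GL) / (2(EG − F²)) = 0.
At (u, v) = (1, -3*pi/5): H = 0.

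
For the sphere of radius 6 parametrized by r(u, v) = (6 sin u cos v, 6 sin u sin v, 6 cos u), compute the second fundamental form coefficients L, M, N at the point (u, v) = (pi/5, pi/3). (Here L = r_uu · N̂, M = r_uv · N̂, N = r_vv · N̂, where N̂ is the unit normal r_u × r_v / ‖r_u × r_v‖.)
L = -6;  M = 0;  N = -15/4 + 3*sqrt(5)/4

Compute the unit normal N̂(u, v) = (sin(u)^2*cos(v)/Abs(sin(u)), sin(u)^2*sin(v)/Abs(sin(u)), sin(2*u)/(2*Abs(sin(u)))), and the second partials r_uu, r_uv, r_vv. Take dot products:
  L(u, v) = r_uu · N̂ = -6*sin(u)/Abs(sin(u)),
  M(u, v) = r_uv · N̂ = 0,
  N(u, v) = r_vv · N̂ = -6*sin(u)^3/Abs(sin(u)).
Evaluating at (u, v) = (pi/5, pi/3):
  L = -6, M = 0, N = -15/4 + 3*sqrt(5)/4.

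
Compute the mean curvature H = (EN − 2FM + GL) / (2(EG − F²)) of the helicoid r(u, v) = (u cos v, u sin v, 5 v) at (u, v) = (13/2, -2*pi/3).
H = 0

With E = 1, F = 0, G = u^2 + 25, L = 0, M = -5/sqrt(u^2 + 25), N = 0, assemble
  H = (EN − 2FM + GL) / (2(EG − F²)) = 0.
At (u, v) = (13/2, -2*pi/3): H = 0.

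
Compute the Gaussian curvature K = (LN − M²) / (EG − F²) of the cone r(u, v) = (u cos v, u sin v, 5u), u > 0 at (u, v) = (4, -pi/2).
K = 0

Coefficients of the first fundamental form: E = 26, F = 0, G = u^2.
Coefficients of the second fundamental form: L = 0, M = 0, N = 5*sqrt(26)*u^2/(26*Abs(u)).
Assemble K = (LN − M²)/(EG − F²) = 0. At (u, v) = (4, -pi/2): K = 0.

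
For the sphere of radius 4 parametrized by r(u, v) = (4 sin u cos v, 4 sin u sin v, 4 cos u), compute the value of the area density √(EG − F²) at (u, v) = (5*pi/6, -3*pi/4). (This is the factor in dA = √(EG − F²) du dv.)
√(EG − F²)|_{(5*pi/6, -3*pi/4)} = 8

E = 16, F = 0, G = 16*sin(u)^2, so EG − F² = 256*sin(u)^2. Taking the positive square root: √(EG − F²) = 16*Abs(sin(u)). At (u, v) = (5*pi/6, -3*pi/4): 8.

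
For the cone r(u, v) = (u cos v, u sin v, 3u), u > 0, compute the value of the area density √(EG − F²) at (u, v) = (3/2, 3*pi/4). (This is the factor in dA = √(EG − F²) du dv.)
√(EG − F²)|_{(3/2, 3*pi/4)} = 3*sqrt(10)/2

E = 10, F = 0, G = u^2, so EG − F² = 10*u^2. Taking the positive square root: √(EG − F²) = sqrt(10)*Abs(u). At (u, v) = (3/2, 3*pi/4): 3*sqrt(10)/2.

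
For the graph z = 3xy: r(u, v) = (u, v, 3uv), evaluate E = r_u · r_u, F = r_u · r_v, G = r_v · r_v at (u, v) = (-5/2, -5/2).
E = 229/4;  F = 225/4;  G = 229/4

Partials: r_u = (1, 0, 3*v), r_v = (0, 1, 3*u). As functions of (u, v):
  E = r_u · r_u = 9*v^2 + 1,
  F = r_u · r_v = 9*u*v,
  G = r_v · r_v = 9*u^2 + 1.
Evaluating at (u, v) = (-5/2, -5/2): E = 229/4, F = 225/4, G = 229/4.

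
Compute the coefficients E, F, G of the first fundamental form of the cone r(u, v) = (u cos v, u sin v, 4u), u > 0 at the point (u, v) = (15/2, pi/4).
E = 17;  F = 0;  G = 225/4

Partials: r_u = (cos(v), sin(v), 4), r_v = (-u*sin(v), u*cos(v), 0). As functions of (u, v):
  E = r_u · r_u = 17,
  F = r_u · r_v = 0,
  G = r_v · r_v = u^2.
Evaluating at (u, v) = (15/2, pi/4): E = 17, F = 0, G = 225/4.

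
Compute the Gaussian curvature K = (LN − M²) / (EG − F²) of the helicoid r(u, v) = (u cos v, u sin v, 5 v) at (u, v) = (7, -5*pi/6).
K = -25/5476

Coefficients of the first fundamental form: E = 1, F = 0, G = u^2 + 25.
Coefficients of the second fundamental form: L = 0, M = -5/sqrt(u^2 + 25), N = 0.
Assemble K = (LN − M²)/(EG − F²) = -25/(u^2 + 25)^2. At (u, v) = (7, -5*pi/6): K = -25/5476.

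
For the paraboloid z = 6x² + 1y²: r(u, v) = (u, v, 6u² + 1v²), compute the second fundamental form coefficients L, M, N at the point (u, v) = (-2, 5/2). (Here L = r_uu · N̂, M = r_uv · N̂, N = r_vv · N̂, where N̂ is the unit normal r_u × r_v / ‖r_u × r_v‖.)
L = 6*sqrt(602)/301;  M = 0;  N = sqrt(602)/301

Compute the unit normal N̂(u, v) = (-12*u/sqrt(144*u^2 + 4*v^2 + 1), -2*v/sqrt(144*u^2 + 4*v^2 + 1), 1/sqrt(144*u^2 + 4*v^2 + 1)), and the second partials r_uu, r_uv, r_vv. Take dot products:
  L(u, v) = r_uu · N̂ = 12/sqrt(144*u^2 + 4*v^2 + 1),
  M(u, v) = r_uv · N̂ = 0,
  N(u, v) = r_vv · N̂ = 2/sqrt(144*u^2 + 4*v^2 + 1).
Evaluating at (u, v) = (-2, 5/2):
  L = 6*sqrt(602)/301, M = 0, N = sqrt(602)/301.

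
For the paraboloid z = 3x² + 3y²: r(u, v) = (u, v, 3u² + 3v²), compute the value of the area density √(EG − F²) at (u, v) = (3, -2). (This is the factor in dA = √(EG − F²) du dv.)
√(EG − F²)|_{(3, -2)} = sqrt(469)

E = 36*u^2 + 1, F = 36*u*v, G = 36*v^2 + 1, so EG − F² = 36*u^2 + 36*v^2 + 1. Taking the positive square root: √(EG − F²) = sqrt(36*u^2 + 36*v^2 + 1). At (u, v) = (3, -2): sqrt(469).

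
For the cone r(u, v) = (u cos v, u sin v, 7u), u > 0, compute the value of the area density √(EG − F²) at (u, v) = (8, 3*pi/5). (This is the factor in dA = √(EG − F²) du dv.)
√(EG − F²)|_{(8, 3*pi/5)} = 40*sqrt(2)

E = 50, F = 0, G = u^2, so EG − F² = 50*u^2. Taking the positive square root: √(EG − F²) = 5*sqrt(2)*Abs(u). At (u, v) = (8, 3*pi/5): 40*sqrt(2).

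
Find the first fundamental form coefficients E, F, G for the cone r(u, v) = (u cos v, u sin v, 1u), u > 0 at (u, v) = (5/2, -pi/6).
E = 2;  F = 0;  G = 25/4

Partials: r_u = (cos(v), sin(v), 1), r_v = (-u*sin(v), u*cos(v), 0). As functions of (u, v):
  E = r_u · r_u = 2,
  F = r_u · r_v = 0,
  G = r_v · r_v = u^2.
Evaluating at (u, v) = (5/2, -pi/6): E = 2, F = 0, G = 25/4.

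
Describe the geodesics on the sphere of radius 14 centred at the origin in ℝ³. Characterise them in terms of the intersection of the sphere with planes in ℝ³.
Geodesics on the sphere of radius 14 are great circles — circles of radius 14 obtained as the intersection of the sphere with planes through the origin (the centre of the sphere).

A curve α(t) of nonzero constant speed on the sphere of radius 14 is a geodesic iff its acceleration α̈ is everywhere normal to the surface, i.e. parallel to the radial vector α(t). Then d/dt(α × α̇) = α̇ × α̇ + α × α̈ = 0, so α × α̇ is a constant vector n ≠ 0 and α(t) · n = 0 for all t: α lies in the plane through the origin with normal n. The intersection of that plane with the sphere is a circle of radius 14 (a great circle). Conversely, a great circle traversed at constant speed has centripetal acceleration pointing at the origin, hence normal to the sphere, so every great circle is a geodesic.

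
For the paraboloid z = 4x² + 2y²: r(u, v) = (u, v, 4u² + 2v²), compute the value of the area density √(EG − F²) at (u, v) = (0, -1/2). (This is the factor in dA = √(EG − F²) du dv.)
√(EG − F²)|_{(0, -1/2)} = sqrt(5)

E = 64*u^2 + 1, F = 32*u*v, G = 16*v^2 + 1, so EG − F² = 64*u^2 + 16*v^2 + 1. Taking the positive square root: √(EG − F²) = sqrt(64*u^2 + 16*v^2 + 1). At (u, v) = (0, -1/2): sqrt(5).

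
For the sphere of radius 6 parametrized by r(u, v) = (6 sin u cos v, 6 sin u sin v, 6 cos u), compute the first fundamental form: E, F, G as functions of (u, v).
E = 36;  F = 0;  G = 36*sin(u)^2

Compute partials: r_u = (6*cos(u)*cos(v), 6*sin(v)*cos(u), -6*sin(u)), r_v = (-6*sin(u)*sin(v), 6*sin(u)*cos(v), 0). Then
  E = r_u · r_u = 36,
  F = r_u · r_v = 0,
  G = r_v · r_v = 36*sin(u)^2.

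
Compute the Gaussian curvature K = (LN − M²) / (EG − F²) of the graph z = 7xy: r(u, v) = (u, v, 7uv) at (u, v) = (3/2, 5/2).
K = -196/697225

Coefficients of the first fundamental form: E = 49*v^2 + 1, F = 49*u*v, G = 49*u^2 + 1.
Coefficients of the second fundamental form: L = 0, M = 7/sqrt(49*u^2 + 49*v^2 + 1), N = 0.
Assemble K = (LN − M²)/(EG − F²) = -49/(2401*u^4 + 4802*u^2*v^2 + 98*u^2 + 2401*v^4 + 98*v^2 + 1). At (u, v) = (3/2, 5/2): K = -196/697225.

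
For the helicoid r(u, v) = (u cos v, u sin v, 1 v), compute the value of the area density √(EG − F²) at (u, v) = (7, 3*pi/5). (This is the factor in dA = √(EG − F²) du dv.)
√(EG − F²)|_{(7, 3*pi/5)} = 5*sqrt(2)

E = 1, F = 0, G = u^2 + 1, so EG − F² = u^2 + 1. Taking the positive square root: √(EG − F²) = sqrt(u^2 + 1). At (u, v) = (7, 3*pi/5): 5*sqrt(2).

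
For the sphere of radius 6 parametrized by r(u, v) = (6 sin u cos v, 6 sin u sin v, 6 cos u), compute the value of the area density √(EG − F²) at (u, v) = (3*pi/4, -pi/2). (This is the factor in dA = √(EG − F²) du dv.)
√(EG − F²)|_{(3*pi/4, -pi/2)} = 18*sqrt(2)

E = 36, F = 0, G = 36*sin(u)^2, so EG − F² = 1296*sin(u)^2. Taking the positive square root: √(EG − F²) = 36*Abs(sin(u)). At (u, v) = (3*pi/4, -pi/2): 18*sqrt(2).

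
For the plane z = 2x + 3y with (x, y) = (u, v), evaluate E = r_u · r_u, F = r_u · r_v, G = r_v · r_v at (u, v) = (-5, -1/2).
E = 5;  F = 6;  G = 10

Partials: r_u = (1, 0, 2), r_v = (0, 1, 3). As functions of (u, v):
  E = r_u · r_u = 5,
  F = r_u · r_v = 6,
  G = r_v · r_v = 10.
Evaluating at (u, v) = (-5, -1/2): E = 5, F = 6, G = 10.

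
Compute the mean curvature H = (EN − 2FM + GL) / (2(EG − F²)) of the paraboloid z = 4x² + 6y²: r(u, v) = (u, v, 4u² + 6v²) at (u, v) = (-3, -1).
H = 4042*sqrt(721)/519841

With E = 64*u^2 + 1, F = 96*u*v, G = 144*v^2 + 1, L = 8/sqrt(64*u^2 + 144*v^2 + 1), M = 0, N = 12/sqrt(64*u^2 + 144*v^2 + 1), assemble
  H = (EN − 2FM + GL) / (2(EG − F²)) = 2*(192*u^2 + 288*v^2 + 5)/(64*u^2 + 144*v^2 + 1)^(3/2).
At (u, v) = (-3, -1): H = 4042*sqrt(721)/519841.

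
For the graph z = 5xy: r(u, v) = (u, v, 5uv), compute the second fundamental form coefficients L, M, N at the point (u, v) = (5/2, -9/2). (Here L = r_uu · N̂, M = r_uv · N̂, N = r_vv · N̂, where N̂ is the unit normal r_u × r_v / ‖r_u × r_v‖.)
L = 0;  M = 5*sqrt(2654)/1327;  N = 0

Compute the unit normal N̂(u, v) = (-5*v/sqrt(25*u^2 + 25*v^2 + 1), -5*u/sqrt(25*u^2 + 25*v^2 + 1), 1/sqrt(25*u^2 + 25*v^2 + 1)), and the second partials r_uu, r_uv, r_vv. Take dot products:
  L(u, v) = r_uu · N̂ = 0,
  M(u, v) = r_uv · N̂ = 5/sqrt(25*u^2 + 25*v^2 + 1),
  N(u, v) = r_vv · N̂ = 0.
Evaluating at (u, v) = (5/2, -9/2):
  L = 0, M = 5*sqrt(2654)/1327, N = 0.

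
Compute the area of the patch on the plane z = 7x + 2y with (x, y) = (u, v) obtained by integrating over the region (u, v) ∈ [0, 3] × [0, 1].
Area = 9*sqrt(6)

Area = ∫∫ √(EG − F²) du dv with √(EG − F²) = 3*sqrt(6). Integrating over [0, 3] × [0, 1] gives 9*sqrt(6).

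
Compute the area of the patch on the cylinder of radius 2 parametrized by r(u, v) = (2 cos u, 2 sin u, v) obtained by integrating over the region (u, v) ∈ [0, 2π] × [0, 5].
Area = 20*pi

Area = ∫∫ √(EG − F²) du dv with √(EG − F²) = 2. Integrating over [0, 2π] × [0, 5] gives 20*pi.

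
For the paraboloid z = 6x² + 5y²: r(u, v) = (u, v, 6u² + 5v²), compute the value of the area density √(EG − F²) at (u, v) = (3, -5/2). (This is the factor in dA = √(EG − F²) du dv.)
√(EG − F²)|_{(3, -5/2)} = 31*sqrt(2)

E = 144*u^2 + 1, F = 120*u*v, G = 100*v^2 + 1, so EG − F² = 144*u^2 + 100*v^2 + 1. Taking the positive square root: √(EG − F²) = sqrt(144*u^2 + 100*v^2 + 1). At (u, v) = (3, -5/2): 31*sqrt(2).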